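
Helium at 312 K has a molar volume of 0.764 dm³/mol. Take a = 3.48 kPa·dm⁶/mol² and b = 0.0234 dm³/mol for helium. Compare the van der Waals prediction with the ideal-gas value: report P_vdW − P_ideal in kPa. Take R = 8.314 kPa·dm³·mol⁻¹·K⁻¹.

Ideal: P_ideal = RT/V_m = (8.314)(312)/0.764 = 3395.25 kPa
vdW: P = RT/(V_m − b) − a/V_m² = 2593.97/0.740600 − 3.48/0.583696 = 3502.52 − 5.96201 = 3496.56 kPa
ΔP = 3496.56 − 3395.25 = 101.3 kPa

ΔP ≈ 101.3 kPa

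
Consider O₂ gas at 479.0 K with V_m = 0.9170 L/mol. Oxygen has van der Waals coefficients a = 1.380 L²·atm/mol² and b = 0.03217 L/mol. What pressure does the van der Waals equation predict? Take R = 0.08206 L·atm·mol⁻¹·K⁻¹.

P = RT/(V_m − b) − a/V_m²
RT/(V_m − b) = (0.08206)(479.0)/(0.9170 − 0.03217) = 39.307/0.88483 = 44.423 atm
a/V_m² = 1.380/(0.9170)² = 1.6411 atm
P = 44.423 − 1.6411 = 42.78 atm

P ≈ 42.78 atm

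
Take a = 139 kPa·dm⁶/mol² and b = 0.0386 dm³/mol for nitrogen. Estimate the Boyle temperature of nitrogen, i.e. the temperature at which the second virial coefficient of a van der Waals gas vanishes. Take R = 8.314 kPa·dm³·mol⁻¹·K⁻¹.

T_B ≈ 433.1 K

For a van der Waals gas the second virial coefficient B₂ = b − a/(RT) vanishes at T_B = a/(Rb).
T_B = 139/(8.314×0.0386) = 139/0.32092 = 433.1 K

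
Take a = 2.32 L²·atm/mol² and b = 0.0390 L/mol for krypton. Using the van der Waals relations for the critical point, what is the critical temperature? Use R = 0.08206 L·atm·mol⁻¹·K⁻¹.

T_c ≈ 214.8 K

For a van der Waals gas, T_c = 8a/(27Rb).
T_c = 8×2.32/(27×0.08206×0.0390) = 18.560/0.086409 = 214.8 K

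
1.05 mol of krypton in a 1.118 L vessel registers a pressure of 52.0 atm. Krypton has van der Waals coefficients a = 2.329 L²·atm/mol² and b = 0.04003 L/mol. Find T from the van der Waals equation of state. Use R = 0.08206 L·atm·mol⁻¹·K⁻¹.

T = (P + a n²/V²)(V − nb)/(nR)
P + a n²/V² = 52.0 + (2.329)(1.05)²/(1.118)² = 54.054 atm
V − nb = 1.118 − (1.05)(0.04003) = 1.0760 L
T = (54.054)(1.0760)/((1.05)(0.08206)) = 675.0 K

T ≈ 675.0 K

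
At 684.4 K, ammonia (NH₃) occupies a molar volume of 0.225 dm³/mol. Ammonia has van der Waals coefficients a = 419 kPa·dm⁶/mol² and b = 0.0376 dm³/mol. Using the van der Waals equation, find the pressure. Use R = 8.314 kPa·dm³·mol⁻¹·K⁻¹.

P = RT/(V_m − b) − a/V_m²
RT/(V_m − b) = (8.314)(684.4)/(0.225 − 0.0376) = 5690.1/0.18740 = 30363 kPa
a/V_m² = 419/(0.225)² = 8276.5 kPa
P = 30363 − 8276.5 = 22087 kPa

P ≈ 22087 kPa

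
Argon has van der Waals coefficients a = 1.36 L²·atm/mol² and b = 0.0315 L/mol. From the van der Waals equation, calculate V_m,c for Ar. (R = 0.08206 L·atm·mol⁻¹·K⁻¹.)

V_m,c ≈ 0.09450 L/mol

For a van der Waals gas, V_m,c = 3b.
V_m,c = 3×0.0315 = 0.09450 L/mol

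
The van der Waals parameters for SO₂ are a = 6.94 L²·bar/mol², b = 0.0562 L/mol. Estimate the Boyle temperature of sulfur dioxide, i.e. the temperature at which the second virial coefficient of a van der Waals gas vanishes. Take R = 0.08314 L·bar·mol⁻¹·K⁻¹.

T_B ≈ 1485 K

For a van der Waals gas the second virial coefficient B₂ = b − a/(RT) vanishes at T_B = a/(Rb).
T_B = 6.94/(0.08314×0.0562) = 6.94/0.0046725 = 1485 K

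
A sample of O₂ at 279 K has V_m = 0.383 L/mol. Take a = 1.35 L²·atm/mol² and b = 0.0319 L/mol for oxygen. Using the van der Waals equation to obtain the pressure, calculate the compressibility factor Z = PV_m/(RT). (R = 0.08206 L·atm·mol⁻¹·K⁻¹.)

P = RT/(V_m − b) − a/V_m² = (0.08206)(279)/(0.383 − 0.0319) − 1.35/(0.383)²
  = 22.895/0.35110 − 9.2031 = 65.209 − 9.2031 = 56.006 atm
Z = PV_m/(RT) = (56.006)(0.383)/((0.08206)(279)) = 21.450/22.895 = 0.9369

Z ≈ 0.9369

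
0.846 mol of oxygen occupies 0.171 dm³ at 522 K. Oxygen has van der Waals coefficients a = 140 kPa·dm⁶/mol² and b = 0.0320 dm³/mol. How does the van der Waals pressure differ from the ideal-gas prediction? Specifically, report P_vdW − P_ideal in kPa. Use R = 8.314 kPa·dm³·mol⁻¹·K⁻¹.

ΔP ≈ 612 kPa

Ideal: P_ideal = nRT/V = (0.846)(8.314)(522)/0.171 = 21471.1 kPa
vdW: P = nRT/(V − nb) − a n²/V² = 3671.56/0.143928 − 100.200/0.0292410 = 25509.7 − 3426.70 = 22083.0 kPa
ΔP = 22083.0 − 21471.1 = 612 kPa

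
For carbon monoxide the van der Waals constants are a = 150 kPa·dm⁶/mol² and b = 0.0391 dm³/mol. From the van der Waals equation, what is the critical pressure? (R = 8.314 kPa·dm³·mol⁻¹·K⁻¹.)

For a van der Waals gas, P_c = a/(27b²).
P_c = 150/(27×(0.0391)²) = 150/0.041278 = 3634 kPa

P_c ≈ 3634 kPa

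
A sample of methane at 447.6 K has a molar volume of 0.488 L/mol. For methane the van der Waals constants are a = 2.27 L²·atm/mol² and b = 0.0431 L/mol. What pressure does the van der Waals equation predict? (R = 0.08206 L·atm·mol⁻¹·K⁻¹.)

P = RT/(V_m − b) − a/V_m²
RT/(V_m − b) = (0.08206)(447.6)/(0.488 − 0.0431) = 36.730/0.44490 = 82.558 atm
a/V_m² = 2.27/(0.488)² = 9.5320 atm
P = 82.558 − 9.5320 = 73.03 atm

P ≈ 73.03 atm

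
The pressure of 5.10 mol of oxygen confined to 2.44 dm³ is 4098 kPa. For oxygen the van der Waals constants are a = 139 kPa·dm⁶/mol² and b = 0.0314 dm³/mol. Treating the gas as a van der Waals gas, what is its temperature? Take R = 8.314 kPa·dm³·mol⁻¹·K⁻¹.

T ≈ 253.0 K

T = (P + a n²/V²)(V − nb)/(nR)
P + a n²/V² = 4098 + (139)(5.10)²/(2.44)² = 4705.3 kPa
V − nb = 2.44 − (5.10)(0.0314) = 2.2799 dm³
T = (4705.3)(2.2799)/((5.10)(8.314)) = 253.0 K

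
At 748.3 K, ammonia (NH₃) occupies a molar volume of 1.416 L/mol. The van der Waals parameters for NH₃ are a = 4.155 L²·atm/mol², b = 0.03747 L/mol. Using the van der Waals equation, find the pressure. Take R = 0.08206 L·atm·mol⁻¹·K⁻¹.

P ≈ 42.47 atm

P = RT/(V_m − b) − a/V_m²
RT/(V_m − b) = (0.08206)(748.3)/(1.416 − 0.03747) = 61.405/1.3785 = 44.545 atm
a/V_m² = 4.155/(1.416)² = 2.0723 atm
P = 44.545 − 2.0723 = 42.47 atm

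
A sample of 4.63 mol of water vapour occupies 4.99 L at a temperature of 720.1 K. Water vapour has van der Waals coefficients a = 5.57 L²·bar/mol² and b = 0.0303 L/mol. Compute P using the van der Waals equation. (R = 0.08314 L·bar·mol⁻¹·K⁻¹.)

P = nRT/(V − nb) − a n²/V²
nRT/(V − nb) = (4.63)(0.08314)(720.1)/(4.99 − 4.63×0.0303) = 277.19/4.8497 = 57.156 bar
a n²/V² = (5.57)(4.63)²/(4.99)² = 4.7953 bar
P = 57.156 − 4.7953 = 52.36 bar

P ≈ 52.36 bar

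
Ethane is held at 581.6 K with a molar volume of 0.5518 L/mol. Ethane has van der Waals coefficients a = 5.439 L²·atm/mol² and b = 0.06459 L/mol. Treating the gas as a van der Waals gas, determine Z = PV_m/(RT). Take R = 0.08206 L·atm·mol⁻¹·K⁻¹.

P = RT/(V_m − b) − a/V_m² = (0.08206)(581.6)/(0.5518 − 0.06459) − 5.439/(0.5518)²
  = 47.726/0.48721 − 17.863 = 97.958 − 17.863 = 80.095 atm
Z = PV_m/(RT) = (80.095)(0.5518)/((0.08206)(581.6)) = 44.196/47.726 = 0.9260

Z ≈ 0.9260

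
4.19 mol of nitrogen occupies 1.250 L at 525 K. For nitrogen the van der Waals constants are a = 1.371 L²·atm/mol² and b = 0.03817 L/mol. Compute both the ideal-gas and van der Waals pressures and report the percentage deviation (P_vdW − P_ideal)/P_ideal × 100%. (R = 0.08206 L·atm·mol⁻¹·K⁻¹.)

Ideal: P_ideal = nRT/V = (4.19)(0.08206)(525)/1.250 = 144.409 atm
vdW: P = nRT/(V − nb) − a n²/V² = 180.511/1.09007 − 24.0694/1.56250 = 165.596 − 15.4044 = 150.192 atm
% deviation = (150.192 − 144.409)/144.409 × 100% = 4.00%

4.00 %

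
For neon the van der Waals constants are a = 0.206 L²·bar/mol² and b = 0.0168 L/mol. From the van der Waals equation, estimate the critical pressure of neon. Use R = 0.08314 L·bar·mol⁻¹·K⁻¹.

P_c ≈ 27.03 bar

For a van der Waals gas, P_c = a/(27b²).
P_c = 0.206/(27×(0.0168)²) = 0.206/0.0076205 = 27.03 bar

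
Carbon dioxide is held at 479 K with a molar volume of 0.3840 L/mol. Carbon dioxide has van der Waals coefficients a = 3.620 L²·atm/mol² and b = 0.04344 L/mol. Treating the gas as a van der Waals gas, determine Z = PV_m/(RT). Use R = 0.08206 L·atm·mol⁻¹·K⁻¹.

P = RT/(V_m − b) − a/V_m² = (0.08206)(479)/(0.3840 − 0.04344) − 3.620/(0.3840)²
  = 39.307/0.34056 − 24.550 = 115.42 − 24.550 = 90.87 atm
Z = PV_m/(RT) = (90.87)(0.3840)/((0.08206)(479)) = 34.894/39.307 = 0.8877

Z ≈ 0.8877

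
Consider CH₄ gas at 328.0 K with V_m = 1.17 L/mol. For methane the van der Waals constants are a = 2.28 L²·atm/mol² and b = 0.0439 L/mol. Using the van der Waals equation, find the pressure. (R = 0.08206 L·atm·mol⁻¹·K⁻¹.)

P = RT/(V_m − b) − a/V_m²
RT/(V_m − b) = (0.08206)(328.0)/(1.17 − 0.0439) = 26.916/1.1261 = 23.902 atm
a/V_m² = 2.28/(1.17)² = 1.6656 atm
P = 23.902 − 1.6656 = 22.24 atm

P ≈ 22.24 atm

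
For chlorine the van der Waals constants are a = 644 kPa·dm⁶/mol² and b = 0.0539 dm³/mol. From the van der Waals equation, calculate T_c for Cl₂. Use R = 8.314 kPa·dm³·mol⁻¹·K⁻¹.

T_c ≈ 425.8 K

For a van der Waals gas, T_c = 8a/(27Rb).
T_c = 8×644/(27×8.314×0.0539) = 5152.0/12.099 = 425.8 K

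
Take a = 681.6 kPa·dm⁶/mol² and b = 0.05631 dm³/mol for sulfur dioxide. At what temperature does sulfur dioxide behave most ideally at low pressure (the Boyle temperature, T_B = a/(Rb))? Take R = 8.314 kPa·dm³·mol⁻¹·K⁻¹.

For a van der Waals gas the second virial coefficient B₂ = b − a/(RT) vanishes at T_B = a/(Rb).
T_B = 681.6/(8.314×0.05631) = 681.6/0.46816 = 1456 K

T_B ≈ 1456 K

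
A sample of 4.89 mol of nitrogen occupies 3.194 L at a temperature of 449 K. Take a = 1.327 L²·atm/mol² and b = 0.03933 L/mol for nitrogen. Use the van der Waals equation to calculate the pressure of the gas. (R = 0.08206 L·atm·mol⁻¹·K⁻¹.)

P = nRT/(V − nb) − a n²/V²
nRT/(V − nb) = (4.89)(0.08206)(449)/(3.194 − 4.89×0.03933) = 180.17/3.0017 = 60.023 atm
a n²/V² = (1.327)(4.89)²/(3.194)² = 3.1104 atm
P = 60.023 − 3.1104 = 56.91 atm

P ≈ 56.91 atm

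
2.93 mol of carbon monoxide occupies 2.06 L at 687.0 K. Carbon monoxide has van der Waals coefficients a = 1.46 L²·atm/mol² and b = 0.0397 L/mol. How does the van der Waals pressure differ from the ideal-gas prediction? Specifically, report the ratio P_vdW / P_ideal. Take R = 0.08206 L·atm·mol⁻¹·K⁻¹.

P_vdW / P_ideal ≈ 1.023

Ideal: P_ideal = nRT/V = (2.93)(0.08206)(687.0)/2.06 = 80.1842 atm
vdW: P = nRT/(V − nb) − a n²/V² = 165.179/1.94368 − 12.5340/4.24360 = 84.9826 − 2.95362 = 82.0290 atm
Ratio = 82.0290/80.1842 = 1.023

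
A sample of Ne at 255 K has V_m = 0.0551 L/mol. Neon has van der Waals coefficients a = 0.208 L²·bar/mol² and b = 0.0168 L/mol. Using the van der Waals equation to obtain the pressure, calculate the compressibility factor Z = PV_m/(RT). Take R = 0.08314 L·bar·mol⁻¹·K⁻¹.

P = RT/(V_m − b) − a/V_m² = (0.08314)(255)/(0.0551 − 0.0168) − 0.208/(0.0551)²
  = 21.201/0.038300 − 68.511 = 553.55 − 68.511 = 485.04 bar
Z = PV_m/(RT) = (485.04)(0.0551)/((0.08314)(255)) = 26.726/21.201 = 1.261

Z ≈ 1.261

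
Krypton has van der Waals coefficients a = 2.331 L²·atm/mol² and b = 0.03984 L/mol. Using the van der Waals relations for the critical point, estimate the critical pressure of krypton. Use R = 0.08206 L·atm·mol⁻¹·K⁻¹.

P_c ≈ 54.39 atm

For a van der Waals gas, P_c = a/(27b²).
P_c = 2.331/(27×(0.03984)²) = 2.331/0.042855 = 54.39 atm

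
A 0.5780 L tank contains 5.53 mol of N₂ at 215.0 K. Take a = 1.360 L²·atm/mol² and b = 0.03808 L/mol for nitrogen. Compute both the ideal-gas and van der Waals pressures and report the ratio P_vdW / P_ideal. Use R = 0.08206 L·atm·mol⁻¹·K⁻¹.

P_vdW / P_ideal ≈ 0.8356

Ideal: P_ideal = nRT/V = (5.53)(0.08206)(215.0)/0.5780 = 168.798 atm
vdW: P = nRT/(V − nb) − a n²/V² = 97.5652/0.367418 − 41.5900/0.334084 = 265.543 − 124.490 = 141.053 atm
Ratio = 141.053/168.798 = 0.8356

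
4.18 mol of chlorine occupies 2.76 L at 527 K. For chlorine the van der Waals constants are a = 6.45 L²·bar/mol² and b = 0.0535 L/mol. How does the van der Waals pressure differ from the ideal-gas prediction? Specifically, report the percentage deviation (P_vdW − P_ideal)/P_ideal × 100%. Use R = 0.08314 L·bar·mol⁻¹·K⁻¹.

Ideal: P_ideal = nRT/V = (4.18)(0.08314)(527)/2.76 = 66.3572 bar
vdW: P = nRT/(V − nb) − a n²/V² = 183.146/2.53637 − 112.697/7.61760 = 72.2079 − 14.7943 = 57.4136 bar
% deviation = (57.4136 − 66.3572)/66.3572 × 100% = -13.48%

-13.48 %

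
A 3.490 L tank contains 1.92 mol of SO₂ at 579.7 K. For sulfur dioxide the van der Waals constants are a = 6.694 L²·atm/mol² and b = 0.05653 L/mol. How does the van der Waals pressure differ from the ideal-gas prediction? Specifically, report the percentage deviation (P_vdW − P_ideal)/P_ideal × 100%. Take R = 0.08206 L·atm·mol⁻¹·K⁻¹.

-4.53 %

Ideal: P_ideal = nRT/V = (1.92)(0.08206)(579.7)/3.490 = 26.1704 atm
vdW: P = nRT/(V − nb) − a n²/V² = 91.3347/3.38146 − 24.6768/12.1801 = 27.0104 − 2.02599 = 24.9844 atm
% deviation = (24.9844 − 26.1704)/26.1704 × 100% = -4.53%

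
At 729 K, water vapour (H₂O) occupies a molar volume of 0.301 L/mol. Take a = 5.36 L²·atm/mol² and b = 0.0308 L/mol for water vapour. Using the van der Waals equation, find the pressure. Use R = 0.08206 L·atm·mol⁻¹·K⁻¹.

P = RT/(V_m − b) − a/V_m²
RT/(V_m − b) = (0.08206)(729)/(0.301 − 0.0308) = 59.822/0.27020 = 221.40 atm
a/V_m² = 5.36/(0.301)² = 59.160 atm
P = 221.40 − 59.160 = 162.2 atm

P ≈ 162.2 atm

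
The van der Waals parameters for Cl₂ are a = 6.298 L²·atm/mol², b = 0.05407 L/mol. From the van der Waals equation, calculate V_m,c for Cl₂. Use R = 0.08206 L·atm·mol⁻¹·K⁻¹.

For a van der Waals gas, V_m,c = 3b.
V_m,c = 3×0.05407 = 0.1622 L/mol

V_m,c ≈ 0.1622 L/mol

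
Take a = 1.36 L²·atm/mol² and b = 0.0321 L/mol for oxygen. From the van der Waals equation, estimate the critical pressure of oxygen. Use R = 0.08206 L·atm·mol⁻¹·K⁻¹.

P_c ≈ 48.88 atm

For a van der Waals gas, P_c = a/(27b²).
P_c = 1.36/(27×(0.0321)²) = 1.36/0.027821 = 48.88 atm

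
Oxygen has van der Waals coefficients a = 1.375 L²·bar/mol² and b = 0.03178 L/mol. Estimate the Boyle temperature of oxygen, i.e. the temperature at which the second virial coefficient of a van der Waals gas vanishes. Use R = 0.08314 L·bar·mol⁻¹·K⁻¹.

For a van der Waals gas the second virial coefficient B₂ = b − a/(RT) vanishes at T_B = a/(Rb).
T_B = 1.375/(0.08314×0.03178) = 1.375/0.0026422 = 520.4 K

T_B ≈ 520.4 K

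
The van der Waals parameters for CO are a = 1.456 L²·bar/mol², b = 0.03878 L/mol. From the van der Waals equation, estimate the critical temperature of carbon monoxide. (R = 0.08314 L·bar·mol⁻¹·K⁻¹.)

For a van der Waals gas, T_c = 8a/(27Rb).
T_c = 8×1.456/(27×0.08314×0.03878) = 11.648/0.087053 = 133.8 K

T_c ≈ 133.8 K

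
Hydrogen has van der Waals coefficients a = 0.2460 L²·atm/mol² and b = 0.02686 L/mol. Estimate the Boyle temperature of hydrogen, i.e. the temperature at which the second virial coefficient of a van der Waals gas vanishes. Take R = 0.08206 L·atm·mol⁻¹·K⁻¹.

For a van der Waals gas the second virial coefficient B₂ = b − a/(RT) vanishes at T_B = a/(Rb).
T_B = 0.2460/(0.08206×0.02686) = 0.2460/0.0022041 = 111.6 K

T_B ≈ 111.6 K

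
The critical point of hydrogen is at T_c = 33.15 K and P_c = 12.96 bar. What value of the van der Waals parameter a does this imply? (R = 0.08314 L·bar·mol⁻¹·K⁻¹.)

From T_c = 8a/(27Rb) and P_c = a/(27b²): a = 27 R² T_c²/(64 P_c).
a = 27×(0.08314)²×(33.15)²/(64×12.96) = 205.09/829.44 = 0.2473 L²·bar/mol²

a ≈ 0.2473 L²·bar/mol²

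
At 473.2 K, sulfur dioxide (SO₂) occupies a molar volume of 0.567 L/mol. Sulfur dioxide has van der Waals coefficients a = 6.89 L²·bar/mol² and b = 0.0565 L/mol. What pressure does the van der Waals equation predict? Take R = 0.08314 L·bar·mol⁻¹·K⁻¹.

P = RT/(V_m − b) − a/V_m²
RT/(V_m − b) = (0.08314)(473.2)/(0.567 − 0.0565) = 39.342/0.51050 = 77.066 bar
a/V_m² = 6.89/(0.567)² = 21.432 bar
P = 77.066 − 21.432 = 55.63 bar

P ≈ 55.63 bar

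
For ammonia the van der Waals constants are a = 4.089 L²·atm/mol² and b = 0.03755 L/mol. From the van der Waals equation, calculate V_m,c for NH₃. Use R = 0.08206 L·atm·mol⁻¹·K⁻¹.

V_m,c ≈ 0.1127 L/mol

For a van der Waals gas, V_m,c = 3b.
V_m,c = 3×0.03755 = 0.1127 L/mol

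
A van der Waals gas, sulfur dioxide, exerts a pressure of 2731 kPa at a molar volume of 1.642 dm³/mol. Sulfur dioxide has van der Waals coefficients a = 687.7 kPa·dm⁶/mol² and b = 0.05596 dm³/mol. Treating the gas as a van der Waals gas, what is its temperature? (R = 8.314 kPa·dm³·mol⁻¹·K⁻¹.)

T ≈ 569.6 K

T = (P + a/V_m²)(V_m − b)/R
P + a/V_m² = 2731 + 687.7/(1.642)² = 2986.1 kPa
V_m − b = 1.642 − 0.05596 = 1.5860 dm³/mol
T = (2986.1)(1.5860)/8.314 = 569.6 K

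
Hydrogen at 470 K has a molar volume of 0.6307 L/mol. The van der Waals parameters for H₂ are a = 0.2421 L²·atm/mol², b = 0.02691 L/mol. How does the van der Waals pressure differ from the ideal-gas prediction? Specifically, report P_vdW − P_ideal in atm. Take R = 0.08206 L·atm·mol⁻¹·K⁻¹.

ΔP ≈ 2.117 atm

Ideal: P_ideal = RT/V_m = (0.08206)(470)/0.6307 = 61.1514 atm
vdW: P = RT/(V_m − b) − a/V_m² = 38.5682/0.603790 − 0.2421/0.397782 = 63.8768 − 0.608625 = 63.2682 atm
ΔP = 63.2682 − 61.1514 = 2.117 atm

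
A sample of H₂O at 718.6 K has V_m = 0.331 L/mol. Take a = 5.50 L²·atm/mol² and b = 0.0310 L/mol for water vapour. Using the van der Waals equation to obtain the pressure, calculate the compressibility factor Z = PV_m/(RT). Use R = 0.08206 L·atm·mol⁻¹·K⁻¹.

Z ≈ 0.8215

P = RT/(V_m − b) − a/V_m² = (0.08206)(718.6)/(0.331 − 0.0310) − 5.50/(0.331)²
  = 58.968/0.30000 − 50.200 = 196.56 − 50.200 = 146.36 atm
Z = PV_m/(RT) = (146.36)(0.331)/((0.08206)(718.6)) = 48.445/58.968 = 0.8215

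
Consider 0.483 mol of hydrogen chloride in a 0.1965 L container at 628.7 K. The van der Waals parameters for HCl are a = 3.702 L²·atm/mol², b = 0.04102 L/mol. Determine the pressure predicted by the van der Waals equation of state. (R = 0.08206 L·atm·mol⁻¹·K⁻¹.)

P = nRT/(V − nb) − a n²/V²
nRT/(V − nb) = (0.483)(0.08206)(628.7)/(0.1965 − 0.483×0.04102) = 24.919/0.17669 = 141.03 atm
a n²/V² = (3.702)(0.483)²/(0.1965)² = 22.367 atm
P = 141.03 − 22.367 = 118.7 atm

P ≈ 118.7 atm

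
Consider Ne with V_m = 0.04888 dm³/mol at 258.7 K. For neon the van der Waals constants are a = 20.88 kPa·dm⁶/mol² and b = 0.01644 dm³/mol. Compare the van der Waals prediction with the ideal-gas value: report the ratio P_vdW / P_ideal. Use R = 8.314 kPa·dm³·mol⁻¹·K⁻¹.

P_vdW / P_ideal ≈ 1.308

Ideal: P_ideal = RT/V_m = (8.314)(258.7)/0.04888 = 44002.3 kPa
vdW: P = RT/(V_m − b) − a/V_m² = 2150.83/0.0324400 − 20.88/0.00238925 = 66301.8 − 8739.14 = 57562.7 kPa
Ratio = 57562.7/44002.3 = 1.308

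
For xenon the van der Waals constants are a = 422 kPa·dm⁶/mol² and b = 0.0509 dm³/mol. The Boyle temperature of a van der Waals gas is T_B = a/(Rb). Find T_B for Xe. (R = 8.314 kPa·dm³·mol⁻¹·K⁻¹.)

For a van der Waals gas the second virial coefficient B₂ = b − a/(RT) vanishes at T_B = a/(Rb).
T_B = 422/(8.314×0.0509) = 422/0.42318 = 997.2 K

T_B ≈ 997.2 K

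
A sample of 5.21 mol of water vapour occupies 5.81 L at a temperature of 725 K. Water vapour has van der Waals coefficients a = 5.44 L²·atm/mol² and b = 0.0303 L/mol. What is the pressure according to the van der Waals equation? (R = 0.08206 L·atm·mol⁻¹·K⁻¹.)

P ≈ 50.47 atm

P = nRT/(V − nb) − a n²/V²
nRT/(V − nb) = (5.21)(0.08206)(725)/(5.81 − 5.21×0.0303) = 309.96/5.6521 = 54.840 atm
a n²/V² = (5.44)(5.21)²/(5.81)² = 4.3744 atm
P = 54.840 − 4.3744 = 50.47 atm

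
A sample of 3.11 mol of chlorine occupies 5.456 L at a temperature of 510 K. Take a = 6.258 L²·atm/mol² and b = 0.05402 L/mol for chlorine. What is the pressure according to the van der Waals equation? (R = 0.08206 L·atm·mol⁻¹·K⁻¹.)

P ≈ 22.58 atm

P = nRT/(V − nb) − a n²/V²
nRT/(V − nb) = (3.11)(0.08206)(510)/(5.456 − 3.11×0.05402) = 130.16/5.2880 = 24.614 atm
a n²/V² = (6.258)(3.11)²/(5.456)² = 2.0333 atm
P = 24.614 − 2.0333 = 22.58 atm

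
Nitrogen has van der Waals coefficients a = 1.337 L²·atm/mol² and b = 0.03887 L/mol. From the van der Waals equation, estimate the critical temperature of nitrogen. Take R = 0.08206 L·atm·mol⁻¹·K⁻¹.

For a van der Waals gas, T_c = 8a/(27Rb).
T_c = 8×1.337/(27×0.08206×0.03887) = 10.696/0.086121 = 124.2 K

T_c ≈ 124.2 K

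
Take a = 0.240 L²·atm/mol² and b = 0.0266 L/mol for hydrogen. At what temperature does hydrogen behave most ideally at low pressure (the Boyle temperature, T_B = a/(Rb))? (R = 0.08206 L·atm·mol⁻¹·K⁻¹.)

T_B ≈ 110.0 K

For a van der Waals gas the second virial coefficient B₂ = b − a/(RT) vanishes at T_B = a/(Rb).
T_B = 0.240/(0.08206×0.0266) = 0.240/0.0021828 = 110.0 K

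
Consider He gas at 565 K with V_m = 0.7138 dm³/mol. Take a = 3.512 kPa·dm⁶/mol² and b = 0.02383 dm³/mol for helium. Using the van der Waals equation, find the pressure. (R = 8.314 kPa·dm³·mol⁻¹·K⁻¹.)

P = RT/(V_m − b) − a/V_m²
RT/(V_m − b) = (8.314)(565)/(0.7138 − 0.02383) = 4697.4/0.68997 = 6808.1 kPa
a/V_m² = 3.512/(0.7138)² = 6.8929 kPa
P = 6808.1 − 6.8929 = 6801 kPa

P ≈ 6801 kPa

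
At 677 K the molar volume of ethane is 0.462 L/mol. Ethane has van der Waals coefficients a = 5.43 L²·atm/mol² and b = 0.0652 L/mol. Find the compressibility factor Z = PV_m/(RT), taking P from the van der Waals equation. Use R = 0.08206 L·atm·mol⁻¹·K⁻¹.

P = RT/(V_m − b) − a/V_m² = (0.08206)(677)/(0.462 − 0.0652) − 5.43/(0.462)²
  = 55.555/0.39680 − 25.440 = 140.01 − 25.440 = 114.57 atm
Z = PV_m/(RT) = (114.57)(0.462)/((0.08206)(677)) = 52.931/55.555 = 0.9528

Z ≈ 0.9528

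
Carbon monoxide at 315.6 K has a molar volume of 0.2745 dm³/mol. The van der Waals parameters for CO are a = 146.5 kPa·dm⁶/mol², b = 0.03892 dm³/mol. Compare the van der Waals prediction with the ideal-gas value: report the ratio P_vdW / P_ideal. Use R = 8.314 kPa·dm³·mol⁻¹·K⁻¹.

Ideal: P_ideal = RT/V_m = (8.314)(315.6)/0.2745 = 9558.83 kPa
vdW: P = RT/(V_m − b) − a/V_m² = 2623.90/0.235580 − 146.5/0.0753503 = 11138.0 − 1944.25 = 9193.8 kPa
Ratio = 9193.8/9558.83 = 0.9618

P_vdW / P_ideal ≈ 0.9618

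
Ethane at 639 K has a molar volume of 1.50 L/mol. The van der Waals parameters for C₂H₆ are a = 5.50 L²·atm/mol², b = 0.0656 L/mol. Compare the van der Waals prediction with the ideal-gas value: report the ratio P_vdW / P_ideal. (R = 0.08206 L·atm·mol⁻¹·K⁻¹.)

P_vdW / P_ideal ≈ 0.9758

Ideal: P_ideal = RT/V_m = (0.08206)(639)/1.50 = 34.9576 atm
vdW: P = RT/(V_m − b) − a/V_m² = 52.4363/1.43440 − 5.50/2.25000 = 36.5563 − 2.44444 = 34.1119 atm
Ratio = 34.1119/34.9576 = 0.9758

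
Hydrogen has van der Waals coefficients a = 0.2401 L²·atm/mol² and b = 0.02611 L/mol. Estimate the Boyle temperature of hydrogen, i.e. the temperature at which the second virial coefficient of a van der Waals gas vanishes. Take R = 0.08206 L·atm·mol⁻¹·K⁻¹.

T_B ≈ 112.1 K

For a van der Waals gas the second virial coefficient B₂ = b − a/(RT) vanishes at T_B = a/(Rb).
T_B = 0.2401/(0.08206×0.02611) = 0.2401/0.0021426 = 112.1 K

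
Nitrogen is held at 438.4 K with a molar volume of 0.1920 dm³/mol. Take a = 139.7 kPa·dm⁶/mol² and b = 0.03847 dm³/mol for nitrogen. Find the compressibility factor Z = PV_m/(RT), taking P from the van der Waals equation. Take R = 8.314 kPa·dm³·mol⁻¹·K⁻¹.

P = RT/(V_m − b) − a/V_m² = (8.314)(438.4)/(0.1920 − 0.03847) − 139.7/(0.1920)²
  = 3644.9/0.15353 − 3789.6 = 23741 − 3789.6 = 19951 kPa
Z = PV_m/(RT) = (19951)(0.1920)/((8.314)(438.4)) = 3830.6/3644.9 = 1.051

Z ≈ 1.051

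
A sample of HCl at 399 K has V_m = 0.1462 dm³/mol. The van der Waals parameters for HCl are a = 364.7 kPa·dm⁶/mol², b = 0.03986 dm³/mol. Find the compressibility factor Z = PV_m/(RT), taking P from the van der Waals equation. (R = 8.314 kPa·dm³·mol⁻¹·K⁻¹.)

Z ≈ 0.6229

P = RT/(V_m − b) − a/V_m² = (8.314)(399)/(0.1462 − 0.03986) − 364.7/(0.1462)²
  = 3317.3/0.10634 − 17062 = 31195 − 17062 = 14133 kPa
Z = PV_m/(RT) = (14133)(0.1462)/((8.314)(399)) = 2066.2/3317.3 = 0.6229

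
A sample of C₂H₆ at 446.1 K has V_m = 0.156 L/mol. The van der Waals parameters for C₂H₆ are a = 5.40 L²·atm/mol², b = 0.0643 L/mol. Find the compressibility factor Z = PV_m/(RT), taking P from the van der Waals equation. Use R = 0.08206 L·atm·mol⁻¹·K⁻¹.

P = RT/(V_m − b) − a/V_m² = (0.08206)(446.1)/(0.156 − 0.0643) − 5.40/(0.156)²
  = 36.607/0.091700 − 221.89 = 399.20 − 221.89 = 177.31 atm
Z = PV_m/(RT) = (177.31)(0.156)/((0.08206)(446.1)) = 27.660/36.607 = 0.7556

Z ≈ 0.7556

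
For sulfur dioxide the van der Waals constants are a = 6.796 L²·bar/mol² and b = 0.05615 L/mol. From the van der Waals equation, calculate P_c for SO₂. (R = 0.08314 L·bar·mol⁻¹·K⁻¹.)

P_c ≈ 79.83 bar

For a van der Waals gas, P_c = a/(27b²).
P_c = 6.796/(27×(0.05615)²) = 6.796/0.085126 = 79.83 bar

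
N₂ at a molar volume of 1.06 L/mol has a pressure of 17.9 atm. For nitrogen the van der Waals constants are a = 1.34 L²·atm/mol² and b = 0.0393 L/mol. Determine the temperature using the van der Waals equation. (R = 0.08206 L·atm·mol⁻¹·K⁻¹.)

T = (P + a/V_m²)(V_m − b)/R
P + a/V_m² = 17.9 + 1.34/(1.06)² = 19.093 atm
V_m − b = 1.06 − 0.0393 = 1.0207 L/mol
T = (19.093)(1.0207)/0.08206 = 237.5 K

T ≈ 237.5 K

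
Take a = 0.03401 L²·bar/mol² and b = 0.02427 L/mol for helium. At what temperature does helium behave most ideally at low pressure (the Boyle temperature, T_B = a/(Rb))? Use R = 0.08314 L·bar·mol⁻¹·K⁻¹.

For a van der Waals gas the second virial coefficient B₂ = b − a/(RT) vanishes at T_B = a/(Rb).
T_B = 0.03401/(0.08314×0.02427) = 0.03401/0.0020178 = 16.85 K

T_B ≈ 16.85 K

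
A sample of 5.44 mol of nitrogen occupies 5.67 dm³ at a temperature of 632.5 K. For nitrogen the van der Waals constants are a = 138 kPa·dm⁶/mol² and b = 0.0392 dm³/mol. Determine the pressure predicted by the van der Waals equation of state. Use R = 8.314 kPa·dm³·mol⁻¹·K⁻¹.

P = nRT/(V − nb) − a n²/V²
nRT/(V − nb) = (5.44)(8.314)(632.5)/(5.67 − 5.44×0.0392) = 28607/5.4568 = 5242.4 kPa
a n²/V² = (138)(5.44)²/(5.67)² = 127.03 kPa
P = 5242.4 − 127.03 = 5115 kPa

P ≈ 5115 kPa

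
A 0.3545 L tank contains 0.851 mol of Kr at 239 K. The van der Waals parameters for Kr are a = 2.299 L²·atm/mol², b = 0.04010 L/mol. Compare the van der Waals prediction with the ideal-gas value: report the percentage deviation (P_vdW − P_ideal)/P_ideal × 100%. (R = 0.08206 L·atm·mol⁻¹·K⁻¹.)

Ideal: P_ideal = nRT/V = (0.851)(0.08206)(239)/0.3545 = 47.0807 atm
vdW: P = nRT/(V − nb) − a n²/V² = 16.6901/0.320375 − 1.66494/0.125670 = 52.0955 − 13.2485 = 38.8470 atm
% deviation = (38.8470 − 47.0807)/47.0807 × 100% = -17.49%

-17.49 %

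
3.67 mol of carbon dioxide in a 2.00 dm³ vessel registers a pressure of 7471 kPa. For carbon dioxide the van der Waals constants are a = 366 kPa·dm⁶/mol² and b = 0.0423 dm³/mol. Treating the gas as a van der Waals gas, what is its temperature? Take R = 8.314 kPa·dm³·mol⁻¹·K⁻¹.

T = (P + a n²/V²)(V − nb)/(nR)
P + a n²/V² = 7471 + (366)(3.67)²/(2.00)² = 8703.4 kPa
V − nb = 2.00 − (3.67)(0.0423) = 1.8448 dm³
T = (8703.4)(1.8448)/((3.67)(8.314)) = 526.2 K

T ≈ 526.2 K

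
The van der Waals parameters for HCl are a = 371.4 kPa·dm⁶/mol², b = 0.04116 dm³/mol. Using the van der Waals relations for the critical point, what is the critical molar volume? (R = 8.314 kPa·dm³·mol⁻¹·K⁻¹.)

V_m,c ≈ 0.1235 dm³/mol

For a van der Waals gas, V_m,c = 3b.
V_m,c = 3×0.04116 = 0.1235 dm³/mol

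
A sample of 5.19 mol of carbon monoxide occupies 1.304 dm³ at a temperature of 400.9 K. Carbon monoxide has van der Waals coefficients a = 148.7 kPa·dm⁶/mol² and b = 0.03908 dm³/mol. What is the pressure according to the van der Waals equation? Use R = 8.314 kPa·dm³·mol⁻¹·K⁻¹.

P ≈ 13354 kPa

P = nRT/(V − nb) − a n²/V²
nRT/(V − nb) = (5.19)(8.314)(400.9)/(1.304 − 5.19×0.03908) = 17299/1.1012 = 15709 kPa
a n²/V² = (148.7)(5.19)²/(1.304)² = 2355.5 kPa
P = 15709 − 2355.5 = 13354 kPa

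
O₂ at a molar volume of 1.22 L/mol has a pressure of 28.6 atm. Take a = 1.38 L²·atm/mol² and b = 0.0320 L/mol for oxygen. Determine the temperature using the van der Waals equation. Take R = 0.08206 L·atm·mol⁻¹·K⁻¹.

T ≈ 427.5 K

T = (P + a/V_m²)(V_m − b)/R
P + a/V_m² = 28.6 + 1.38/(1.22)² = 29.527 atm
V_m − b = 1.22 − 0.0320 = 1.1880 L/mol
T = (29.527)(1.1880)/0.08206 = 427.5 K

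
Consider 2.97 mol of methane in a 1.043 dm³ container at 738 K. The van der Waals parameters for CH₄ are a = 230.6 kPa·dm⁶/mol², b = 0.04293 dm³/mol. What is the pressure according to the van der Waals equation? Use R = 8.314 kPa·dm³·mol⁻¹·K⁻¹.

P ≈ 18035 kPa

P = nRT/(V − nb) − a n²/V²
nRT/(V − nb) = (2.97)(8.314)(738)/(1.043 − 2.97×0.04293) = 18223/0.91550 = 19905 kPa
a n²/V² = (230.6)(2.97)²/(1.043)² = 1869.8 kPa
P = 19905 − 1869.8 = 18035 kPa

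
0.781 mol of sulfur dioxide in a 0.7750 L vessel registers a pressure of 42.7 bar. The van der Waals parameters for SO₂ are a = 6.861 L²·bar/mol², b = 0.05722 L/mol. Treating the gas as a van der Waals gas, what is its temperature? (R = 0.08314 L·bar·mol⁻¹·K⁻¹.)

T = (P + a n²/V²)(V − nb)/(nR)
P + a n²/V² = 42.7 + (6.861)(0.781)²/(0.7750)² = 49.668 bar
V − nb = 0.7750 − (0.781)(0.05722) = 0.73031 L
T = (49.668)(0.73031)/((0.781)(0.08314)) = 558.6 K

T ≈ 558.6 K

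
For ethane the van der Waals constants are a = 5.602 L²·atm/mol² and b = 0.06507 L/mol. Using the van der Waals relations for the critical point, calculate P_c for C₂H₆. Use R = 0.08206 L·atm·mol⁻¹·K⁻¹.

For a van der Waals gas, P_c = a/(27b²).
P_c = 5.602/(27×(0.06507)²) = 5.602/0.11432 = 49.00 atm

P_c ≈ 49.00 atm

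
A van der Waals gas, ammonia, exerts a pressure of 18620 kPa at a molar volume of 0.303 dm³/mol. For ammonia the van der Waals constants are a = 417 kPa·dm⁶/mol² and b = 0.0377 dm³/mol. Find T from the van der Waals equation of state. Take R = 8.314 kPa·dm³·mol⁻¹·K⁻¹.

T = (P + a/V_m²)(V_m − b)/R
P + a/V_m² = 18620 + 417/(0.303)² = 23162 kPa
V_m − b = 0.303 − 0.0377 = 0.26530 dm³/mol
T = (23162)(0.26530)/8.314 = 739.1 K

T ≈ 739.1 K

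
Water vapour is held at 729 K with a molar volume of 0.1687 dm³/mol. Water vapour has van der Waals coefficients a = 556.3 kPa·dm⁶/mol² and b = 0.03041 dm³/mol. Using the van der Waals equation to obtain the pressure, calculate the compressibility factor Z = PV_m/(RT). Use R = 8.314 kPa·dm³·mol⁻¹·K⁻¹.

P = RT/(V_m − b) − a/V_m² = (8.314)(729)/(0.1687 − 0.03041) − 556.3/(0.1687)²
  = 6060.9/0.13829 − 19547 = 43827 − 19547 = 24280 kPa
Z = PV_m/(RT) = (24280)(0.1687)/((8.314)(729)) = 4096.0/6060.9 = 0.6758

Z ≈ 0.6758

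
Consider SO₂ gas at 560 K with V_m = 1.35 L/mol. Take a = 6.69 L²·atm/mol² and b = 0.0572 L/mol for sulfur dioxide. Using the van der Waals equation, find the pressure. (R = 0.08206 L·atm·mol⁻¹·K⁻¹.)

P ≈ 31.88 atm

P = RT/(V_m − b) − a/V_m²
RT/(V_m − b) = (0.08206)(560)/(1.35 − 0.0572) = 45.954/1.2928 = 35.546 atm
a/V_m² = 6.69/(1.35)² = 3.6708 atm
P = 35.546 − 3.6708 = 31.88 atm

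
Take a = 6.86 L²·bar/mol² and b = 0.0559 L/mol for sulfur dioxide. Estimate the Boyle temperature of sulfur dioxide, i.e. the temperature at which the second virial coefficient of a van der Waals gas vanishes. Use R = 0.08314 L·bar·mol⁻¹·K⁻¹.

T_B ≈ 1476 K

For a van der Waals gas the second virial coefficient B₂ = b − a/(RT) vanishes at T_B = a/(Rb).
T_B = 6.86/(0.08314×0.0559) = 6.86/0.0046475 = 1476 K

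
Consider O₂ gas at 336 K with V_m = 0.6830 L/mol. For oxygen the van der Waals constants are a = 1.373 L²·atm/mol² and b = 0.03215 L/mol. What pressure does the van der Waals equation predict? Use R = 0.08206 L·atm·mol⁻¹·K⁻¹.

P = RT/(V_m − b) − a/V_m²
RT/(V_m − b) = (0.08206)(336)/(0.6830 − 0.03215) = 27.572/0.65085 = 42.363 atm
a/V_m² = 1.373/(0.6830)² = 2.9433 atm
P = 42.363 − 2.9433 = 39.42 atm

P ≈ 39.42 atm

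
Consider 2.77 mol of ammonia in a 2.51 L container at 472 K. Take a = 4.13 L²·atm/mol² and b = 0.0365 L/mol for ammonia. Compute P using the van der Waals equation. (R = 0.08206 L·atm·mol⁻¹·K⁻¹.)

P = nRT/(V − nb) − a n²/V²
nRT/(V − nb) = (2.77)(0.08206)(472)/(2.51 − 2.77×0.0365) = 107.29/2.4089 = 44.539 atm
a n²/V² = (4.13)(2.77)²/(2.51)² = 5.0299 atm
P = 44.539 − 5.0299 = 39.51 atm

P ≈ 39.51 atm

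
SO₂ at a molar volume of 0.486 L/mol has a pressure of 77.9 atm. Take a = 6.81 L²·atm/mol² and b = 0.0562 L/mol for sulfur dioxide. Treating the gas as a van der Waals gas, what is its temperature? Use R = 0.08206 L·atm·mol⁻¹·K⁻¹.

T = (P + a/V_m²)(V_m − b)/R
P + a/V_m² = 77.9 + 6.81/(0.486)² = 106.73 atm
V_m − b = 0.486 − 0.0562 = 0.42980 L/mol
T = (106.73)(0.42980)/0.08206 = 559.0 K

T ≈ 559.0 K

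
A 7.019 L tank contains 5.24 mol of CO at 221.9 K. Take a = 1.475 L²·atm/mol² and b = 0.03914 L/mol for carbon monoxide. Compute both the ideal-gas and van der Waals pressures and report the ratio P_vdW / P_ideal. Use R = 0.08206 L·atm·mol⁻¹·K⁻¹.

P_vdW / P_ideal ≈ 0.9696

Ideal: P_ideal = nRT/V = (5.24)(0.08206)(221.9)/7.019 = 13.5939 atm
vdW: P = nRT/(V − nb) − a n²/V² = 95.4158/6.81391 − 40.5000/49.2664 = 14.0031 − 0.822061 = 13.1810 atm
Ratio = 13.1810/13.5939 = 0.9696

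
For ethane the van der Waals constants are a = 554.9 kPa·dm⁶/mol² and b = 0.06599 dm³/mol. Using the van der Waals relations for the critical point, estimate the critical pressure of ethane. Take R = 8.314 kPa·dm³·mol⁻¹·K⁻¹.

P_c ≈ 4719 kPa

For a van der Waals gas, P_c = a/(27b²).
P_c = 554.9/(27×(0.06599)²) = 554.9/0.11758 = 4719 kPa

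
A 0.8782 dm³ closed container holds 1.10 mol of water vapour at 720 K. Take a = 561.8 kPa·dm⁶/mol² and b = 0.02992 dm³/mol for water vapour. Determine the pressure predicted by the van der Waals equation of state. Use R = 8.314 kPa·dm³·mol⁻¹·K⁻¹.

P ≈ 6908 kPa

P = nRT/(V − nb) − a n²/V²
nRT/(V − nb) = (1.10)(8.314)(720)/(0.8782 − 1.10×0.02992) = 6584.7/0.84529 = 7789.9 kPa
a n²/V² = (561.8)(1.10)²/(0.8782)² = 881.41 kPa
P = 7789.9 − 881.41 = 6908 kPa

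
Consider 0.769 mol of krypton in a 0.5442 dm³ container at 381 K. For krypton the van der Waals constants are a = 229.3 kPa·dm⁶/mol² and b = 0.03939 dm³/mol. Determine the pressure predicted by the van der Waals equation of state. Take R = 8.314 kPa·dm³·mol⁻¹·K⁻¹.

P ≈ 4282 kPa

P = nRT/(V − nb) − a n²/V²
nRT/(V − nb) = (0.769)(8.314)(381)/(0.5442 − 0.769×0.03939) = 2435.9/0.51391 = 4739.9 kPa
a n²/V² = (229.3)(0.769)²/(0.5442)² = 457.87 kPa
P = 4739.9 − 457.87 = 4282 kPa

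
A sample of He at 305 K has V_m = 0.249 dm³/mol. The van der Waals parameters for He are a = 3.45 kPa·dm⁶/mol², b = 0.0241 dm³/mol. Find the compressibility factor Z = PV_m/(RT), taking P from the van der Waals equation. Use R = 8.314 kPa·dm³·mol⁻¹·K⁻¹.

P = RT/(V_m − b) − a/V_m² = (8.314)(305)/(0.249 − 0.0241) − 3.45/(0.249)²
  = 2535.8/0.22490 − 55.644 = 11275 − 55.644 = 11219 kPa
Z = PV_m/(RT) = (11219)(0.249)/((8.314)(305)) = 2793.5/2535.8 = 1.102

Z ≈ 1.102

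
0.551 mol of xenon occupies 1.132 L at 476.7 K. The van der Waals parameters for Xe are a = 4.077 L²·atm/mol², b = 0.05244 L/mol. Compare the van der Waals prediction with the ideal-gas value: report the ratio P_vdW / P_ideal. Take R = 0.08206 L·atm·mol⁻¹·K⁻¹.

Ideal: P_ideal = nRT/V = (0.551)(0.08206)(476.7)/1.132 = 19.0407 atm
vdW: P = nRT/(V − nb) − a n²/V² = 21.5540/1.10311 − 1.23778/1.28142 = 19.5393 − 0.965944 = 18.5734 atm
Ratio = 18.5734/19.0407 = 0.9755

P_vdW / P_ideal ≈ 0.9755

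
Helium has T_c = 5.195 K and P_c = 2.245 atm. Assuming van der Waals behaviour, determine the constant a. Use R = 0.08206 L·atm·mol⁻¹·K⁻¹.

a ≈ 0.03415 L²·atm/mol²

From T_c = 8a/(27Rb) and P_c = a/(27b²): a = 27 R² T_c²/(64 P_c).
a = 27×(0.08206)²×(5.195)²/(64×2.245) = 4.9068/143.68 = 0.03415 L²·atm/mol²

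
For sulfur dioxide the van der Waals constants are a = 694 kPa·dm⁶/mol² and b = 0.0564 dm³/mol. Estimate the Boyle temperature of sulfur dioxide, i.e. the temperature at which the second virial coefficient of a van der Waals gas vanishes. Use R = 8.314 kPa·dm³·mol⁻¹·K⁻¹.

T_B ≈ 1480 K

For a van der Waals gas the second virial coefficient B₂ = b − a/(RT) vanishes at T_B = a/(Rb).
T_B = 694/(8.314×0.0564) = 694/0.46891 = 1480 K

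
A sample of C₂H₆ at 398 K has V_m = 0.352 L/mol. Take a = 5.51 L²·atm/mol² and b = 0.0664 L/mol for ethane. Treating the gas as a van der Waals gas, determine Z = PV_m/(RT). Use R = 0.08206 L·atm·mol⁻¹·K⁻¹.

Z ≈ 0.7532

P = RT/(V_m − b) − a/V_m² = (0.08206)(398)/(0.352 − 0.0664) − 5.51/(0.352)²
  = 32.660/0.28560 − 44.470 = 114.36 − 44.470 = 69.89 atm
Z = PV_m/(RT) = (69.89)(0.352)/((0.08206)(398)) = 24.601/32.660 = 0.7532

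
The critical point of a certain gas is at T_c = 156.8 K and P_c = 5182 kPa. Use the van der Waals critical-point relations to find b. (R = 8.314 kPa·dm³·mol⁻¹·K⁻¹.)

b ≈ 0.03145 dm³/mol

From T_c = 8a/(27Rb) and P_c = a/(27b²): b = R T_c/(8 P_c).
b = (8.314)(156.8)/(8×5182) = 1303.6/41456 = 0.03145 dm³/mol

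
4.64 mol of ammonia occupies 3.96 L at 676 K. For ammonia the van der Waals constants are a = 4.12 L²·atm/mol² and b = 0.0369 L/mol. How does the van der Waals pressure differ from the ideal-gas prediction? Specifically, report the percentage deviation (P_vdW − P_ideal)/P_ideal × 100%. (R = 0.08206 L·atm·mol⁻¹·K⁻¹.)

-4.18 %

Ideal: P_ideal = nRT/V = (4.64)(0.08206)(676)/3.96 = 64.9982 atm
vdW: P = nRT/(V − nb) − a n²/V² = 257.393/3.78878 − 88.7020/15.6816 = 67.9356 − 5.65644 = 62.2792 atm
% deviation = (62.2792 − 64.9982)/64.9982 × 100% = -4.18%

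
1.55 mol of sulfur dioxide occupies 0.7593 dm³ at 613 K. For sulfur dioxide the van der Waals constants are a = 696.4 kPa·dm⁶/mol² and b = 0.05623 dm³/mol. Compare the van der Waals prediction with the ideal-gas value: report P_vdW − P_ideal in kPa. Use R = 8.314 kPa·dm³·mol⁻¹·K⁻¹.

Ideal: P_ideal = nRT/V = (1.55)(8.314)(613)/0.7593 = 10403.7 kPa
vdW: P = nRT/(V − nb) − a n²/V² = 7899.55/0.672144 − 1673.10/0.576536 = 11752.8 − 2901.99 = 8850.8 kPa
ΔP = 8850.8 − 10403.7 = -1553 kPa

ΔP ≈ -1553 kPa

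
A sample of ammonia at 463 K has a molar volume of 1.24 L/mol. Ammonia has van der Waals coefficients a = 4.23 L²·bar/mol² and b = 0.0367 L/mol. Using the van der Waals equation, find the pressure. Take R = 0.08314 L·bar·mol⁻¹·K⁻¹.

P ≈ 29.24 bar

P = RT/(V_m − b) − a/V_m²
RT/(V_m − b) = (0.08314)(463)/(1.24 − 0.0367) = 38.494/1.2033 = 31.990 bar
a/V_m² = 4.23/(1.24)² = 2.7510 bar
P = 31.990 − 2.7510 = 29.24 bar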